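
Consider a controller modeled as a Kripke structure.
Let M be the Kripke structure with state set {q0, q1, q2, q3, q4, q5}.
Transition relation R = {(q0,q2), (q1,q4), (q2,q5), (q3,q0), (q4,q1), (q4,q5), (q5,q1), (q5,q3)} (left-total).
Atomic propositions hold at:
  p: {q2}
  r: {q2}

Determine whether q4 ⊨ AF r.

No

AF r: least fixpoint, start Z0 = {q2}, add states with every successor in Z. Z1 = {q0, q2}; Z2 = {q0, q2, q3}; fixed.
Sat(AF r) = {q0, q2, q3}
q4 ∉ Sat(AF r) = {q0, q2, q3}, so the formula does not hold at q4.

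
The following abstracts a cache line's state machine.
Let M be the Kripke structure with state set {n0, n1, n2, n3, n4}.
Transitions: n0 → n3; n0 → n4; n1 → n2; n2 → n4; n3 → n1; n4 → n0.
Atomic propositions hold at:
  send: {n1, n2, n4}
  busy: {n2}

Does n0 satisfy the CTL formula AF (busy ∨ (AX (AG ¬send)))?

Sat(¬send) = {n0, n3}
AG ¬send: greatest fixpoint, start Z0 = {n0, n3}, keep only states in Sat with every successor in Z. Z1 = ∅; fixed.
Sat(AG ¬send) = ∅
Sat(AX (AG ¬send)) = {s : every successor in ∅} = ∅
Sat(busy ∨ (AX (AG ¬send))) = {n2}
AF (busy ∨ (AX (AG ¬send))): least fixpoint, start Z0 = {n2}, add states with every successor in Z. Z1 = {n1, n2}; Z2 = {n1, n2, n3}; fixed.
Sat(AF (busy ∨ (AX (AG ¬send)))) = {n1, n2, n3}
n0 ∉ Sat(AF (busy ∨ (AX (AG ¬send)))) = {n1, n2, n3}, so the formula does not hold at n0.

No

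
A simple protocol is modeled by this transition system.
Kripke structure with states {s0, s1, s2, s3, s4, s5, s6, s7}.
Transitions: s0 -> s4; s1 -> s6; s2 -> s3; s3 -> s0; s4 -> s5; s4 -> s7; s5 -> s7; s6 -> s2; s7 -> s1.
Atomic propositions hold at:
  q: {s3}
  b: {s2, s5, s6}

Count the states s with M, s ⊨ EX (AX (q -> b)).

7

Sat(q -> b) = {s0, s1, s2, s4, s5, s6, s7}
Sat(AX (q -> b)) = {s : every successor in {s0, s1, s2, s4, s5, s6, s7}} = {s0, s1, s3, s4, s5, s6, s7}
Sat(EX (AX (q -> b))) = {s : some successor in {s0, s1, s3, s4, s5, s6, s7}} = {s0, s1, s2, s3, s4, s5, s7}
|Sat(EX (AX (q -> b)))| = |{s0, s1, s2, s3, s4, s5, s7}| = 7.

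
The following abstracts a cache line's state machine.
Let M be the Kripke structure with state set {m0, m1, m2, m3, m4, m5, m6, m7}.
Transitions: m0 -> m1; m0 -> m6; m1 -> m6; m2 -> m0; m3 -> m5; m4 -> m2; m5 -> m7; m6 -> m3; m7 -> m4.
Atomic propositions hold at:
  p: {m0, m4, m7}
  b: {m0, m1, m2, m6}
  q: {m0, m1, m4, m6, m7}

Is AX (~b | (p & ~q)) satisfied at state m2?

No

Sat(~b) = {m3, m4, m5, m7}
Sat(~q) = {m2, m3, m5}
Sat(p & ~q) = ∅
Sat(~b | (p & ~q)) = {m3, m4, m5, m7}
Sat(AX (~b | (p & ~q))) = {s : every successor in {m3, m4, m5, m7}} = {m3, m5, m6, m7}
m2 ∉ Sat(AX (~b | (p & ~q))) = {m3, m5, m6, m7}, so the formula does not hold at m2.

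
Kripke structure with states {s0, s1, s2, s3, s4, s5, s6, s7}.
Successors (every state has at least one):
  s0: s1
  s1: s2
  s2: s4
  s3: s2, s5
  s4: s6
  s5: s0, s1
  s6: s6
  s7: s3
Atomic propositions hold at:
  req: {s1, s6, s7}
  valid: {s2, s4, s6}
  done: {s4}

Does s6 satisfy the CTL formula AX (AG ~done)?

Sat(~done) = {s0, s1, s2, s3, s5, s6, s7}
AG ~done: greatest fixpoint, start Z0 = {s0, s1, s2, s3, s5, s6, s7}, keep only states in Sat with every successor in Z. Z1 = {s0, s1, s3, s5, s6, s7}; Z2 = {s0, s5, s6, s7}; Z3 = {s6}; fixed.
Sat(AG ~done) = {s6}
Sat(AX (AG ~done)) = {s : every successor in {s6}} = {s4, s6}
s6 ∈ Sat(AX (AG ~done)) = {s4, s6}, so the formula holds at s6.

Yes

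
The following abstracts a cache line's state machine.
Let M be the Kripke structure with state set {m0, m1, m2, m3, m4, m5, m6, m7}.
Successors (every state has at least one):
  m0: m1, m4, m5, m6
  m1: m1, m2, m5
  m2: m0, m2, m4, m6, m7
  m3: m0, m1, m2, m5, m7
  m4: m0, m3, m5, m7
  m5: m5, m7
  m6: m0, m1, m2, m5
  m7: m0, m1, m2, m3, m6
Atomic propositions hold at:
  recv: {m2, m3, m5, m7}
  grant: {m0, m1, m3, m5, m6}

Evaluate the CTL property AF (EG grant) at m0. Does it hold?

Yes

EG grant: greatest fixpoint, start Z0 = {m0, m1, m3, m5, m6}, keep only states in Sat with some successor in Z. Already a fixed point.
Sat(EG grant) = {m0, m1, m3, m5, m6}
AF (EG grant): least fixpoint, start Z0 = {m0, m1, m3, m5, m6}, add states with every successor in Z. Already a fixed point.
Sat(AF (EG grant)) = {m0, m1, m3, m5, m6}
m0 ∈ Sat(AF (EG grant)) = {m0, m1, m3, m5, m6}, so the formula holds at m0.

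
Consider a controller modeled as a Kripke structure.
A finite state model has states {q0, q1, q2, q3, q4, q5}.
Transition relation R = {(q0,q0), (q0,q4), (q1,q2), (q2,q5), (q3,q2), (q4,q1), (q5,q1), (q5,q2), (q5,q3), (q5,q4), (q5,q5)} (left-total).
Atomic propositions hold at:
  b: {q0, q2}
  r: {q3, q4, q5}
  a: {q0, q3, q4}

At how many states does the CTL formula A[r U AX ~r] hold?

Sat(~r) = {q0, q1, q2}
Sat(AX ~r) = {s : every successor in {q0, q1, q2}} = {q1, q3, q4}
A[r U AX ~r]: least fixpoint, start Z0 = Sat(AX ~r) = {q1, q3, q4}, add states in Sat(r) with every successor in Z. Already a fixed point.
Sat(A[r U AX ~r]) = {q1, q3, q4}
|Sat(A[r U AX ~r])| = |{q1, q3, q4}| = 3.

3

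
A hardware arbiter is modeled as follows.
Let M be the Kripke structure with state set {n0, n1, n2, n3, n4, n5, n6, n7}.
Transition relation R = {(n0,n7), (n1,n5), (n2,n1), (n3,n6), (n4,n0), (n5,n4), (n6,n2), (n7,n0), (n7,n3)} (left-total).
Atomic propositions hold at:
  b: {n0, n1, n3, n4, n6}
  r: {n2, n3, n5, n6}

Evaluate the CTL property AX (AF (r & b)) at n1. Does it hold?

Sat(r & b) = {n3, n6}
AF (r & b): least fixpoint, start Z0 = {n3, n6}, add states with every successor in Z. Already a fixed point.
Sat(AF (r & b)) = {n3, n6}
Sat(AX (AF (r & b))) = {s : every successor in {n3, n6}} = {n3}
n1 ∉ Sat(AX (AF (r & b))) = {n3}, so the formula does not hold at n1.

No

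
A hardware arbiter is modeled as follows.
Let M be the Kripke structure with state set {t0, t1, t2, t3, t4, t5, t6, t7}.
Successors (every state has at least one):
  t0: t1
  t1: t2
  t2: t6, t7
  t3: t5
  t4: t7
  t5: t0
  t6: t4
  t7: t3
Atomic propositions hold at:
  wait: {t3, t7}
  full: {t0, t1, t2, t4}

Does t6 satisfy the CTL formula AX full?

Sat(AX full) = {s : every successor in {t0, t1, t2, t4}} = {t0, t1, t5, t6}
t6 ∈ Sat(AX full) = {t0, t1, t5, t6}, so the formula holds at t6.

Yes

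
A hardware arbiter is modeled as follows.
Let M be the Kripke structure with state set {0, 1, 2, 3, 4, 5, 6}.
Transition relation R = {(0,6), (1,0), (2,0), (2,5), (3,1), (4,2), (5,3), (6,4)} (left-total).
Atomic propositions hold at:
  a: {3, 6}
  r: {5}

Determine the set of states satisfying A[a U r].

A[a U r]: least fixpoint, start Z0 = Sat(r) = {5}, add states in Sat(a) with every successor in Z. Already a fixed point.
Sat(A[a U r]) = {5}

{5}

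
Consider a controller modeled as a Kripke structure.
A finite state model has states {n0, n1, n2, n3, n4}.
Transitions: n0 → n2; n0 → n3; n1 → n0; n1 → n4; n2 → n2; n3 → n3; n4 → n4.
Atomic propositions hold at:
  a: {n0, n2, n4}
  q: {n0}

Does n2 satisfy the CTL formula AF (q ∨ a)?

Yes

Sat(q ∨ a) = {n0, n2, n4}
AF (q ∨ a): least fixpoint, start Z0 = {n0, n2, n4}, add states with every successor in Z. Z1 = {n0, n1, n2, n4}; fixed.
Sat(AF (q ∨ a)) = {n0, n1, n2, n4}
n2 ∈ Sat(AF (q ∨ a)) = {n0, n1, n2, n4}, so the formula holds at n2.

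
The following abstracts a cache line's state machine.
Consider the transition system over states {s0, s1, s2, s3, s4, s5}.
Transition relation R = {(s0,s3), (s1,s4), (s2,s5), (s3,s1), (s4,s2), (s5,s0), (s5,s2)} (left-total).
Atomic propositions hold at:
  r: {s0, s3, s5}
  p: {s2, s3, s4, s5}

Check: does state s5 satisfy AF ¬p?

Sat(¬p) = {s0, s1}
AF ¬p: least fixpoint, start Z0 = {s0, s1}, add states with every successor in Z. Z1 = {s0, s1, s3}; fixed.
Sat(AF ¬p) = {s0, s1, s3}
s5 ∉ Sat(AF ¬p) = {s0, s1, s3}, so the formula does not hold at s5.

No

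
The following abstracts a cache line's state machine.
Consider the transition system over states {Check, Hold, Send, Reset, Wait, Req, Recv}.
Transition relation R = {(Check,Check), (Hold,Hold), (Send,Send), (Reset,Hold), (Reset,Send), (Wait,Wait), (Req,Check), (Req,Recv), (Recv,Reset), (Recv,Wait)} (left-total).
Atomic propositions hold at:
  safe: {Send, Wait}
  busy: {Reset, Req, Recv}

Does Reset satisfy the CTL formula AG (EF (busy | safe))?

No

Sat(busy | safe) = {Send, Reset, Wait, Req, Recv}
EF (busy | safe): least fixpoint, start Z0 = {Send, Reset, Wait, Req, Recv}, add states with some successor in Z. Already a fixed point.
Sat(EF (busy | safe)) = {Send, Reset, Wait, Req, Recv}
AG (EF (busy | safe)): greatest fixpoint, start Z0 = {Send, Reset, Wait, Req, Recv}, keep only states in Sat with every successor in Z. Z1 = {Send, Wait, Recv}; Z2 = {Send, Wait}; fixed.
Sat(AG (EF (busy | safe))) = {Send, Wait}
Reset ∉ Sat(AG (EF (busy | safe))) = {Send, Wait}, so the formula does not hold at Reset.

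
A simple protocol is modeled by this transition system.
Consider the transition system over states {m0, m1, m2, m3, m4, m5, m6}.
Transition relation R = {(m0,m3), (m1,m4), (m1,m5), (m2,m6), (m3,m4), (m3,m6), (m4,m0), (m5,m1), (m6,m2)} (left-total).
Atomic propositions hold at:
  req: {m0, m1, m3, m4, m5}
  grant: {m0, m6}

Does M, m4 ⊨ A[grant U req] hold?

A[grant U req]: least fixpoint, start Z0 = Sat(req) = {m0, m1, m3, m4, m5}, add states in Sat(grant) with every successor in Z. Already a fixed point.
Sat(A[grant U req]) = {m0, m1, m3, m4, m5}
m4 ∈ Sat(A[grant U req]) = {m0, m1, m3, m4, m5}, so the formula holds at m4.

Yes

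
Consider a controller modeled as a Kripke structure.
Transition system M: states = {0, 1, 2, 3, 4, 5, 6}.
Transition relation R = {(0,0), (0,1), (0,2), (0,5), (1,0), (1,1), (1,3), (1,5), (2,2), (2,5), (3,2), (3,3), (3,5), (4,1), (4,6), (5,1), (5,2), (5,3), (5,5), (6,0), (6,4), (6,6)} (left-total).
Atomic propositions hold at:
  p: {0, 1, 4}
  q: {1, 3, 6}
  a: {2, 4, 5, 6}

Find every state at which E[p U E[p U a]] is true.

E[p U a]: least fixpoint, start Z0 = Sat(a) = {2, 4, 5, 6}, add states in Sat(p) with some successor in Z. Z1 = {0, 1, 2, 4, 5, 6}; fixed.
Sat(E[p U a]) = {0, 1, 2, 4, 5, 6}
E[p U E[p U a]]: least fixpoint, start Z0 = Sat(E[p U a]) = {0, 1, 2, 4, 5, 6}, add states in Sat(p) with some successor in Z. Already a fixed point.
Sat(E[p U E[p U a]]) = {0, 1, 2, 4, 5, 6}

{0, 1, 2, 4, 5, 6}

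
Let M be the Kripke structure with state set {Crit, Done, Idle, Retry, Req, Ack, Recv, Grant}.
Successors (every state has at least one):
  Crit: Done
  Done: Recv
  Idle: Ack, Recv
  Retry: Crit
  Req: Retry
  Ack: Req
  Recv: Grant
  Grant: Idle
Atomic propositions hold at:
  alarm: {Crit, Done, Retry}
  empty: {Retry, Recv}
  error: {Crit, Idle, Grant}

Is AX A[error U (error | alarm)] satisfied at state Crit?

Sat(error | alarm) = {Crit, Done, Idle, Retry, Grant}
A[error U (error | alarm)]: least fixpoint, start Z0 = Sat((error | alarm)) = {Crit, Done, Idle, Retry, Grant}, add states in Sat(error) with every successor in Z. Already a fixed point.
Sat(A[error U (error | alarm)]) = {Crit, Done, Idle, Retry, Grant}
Sat(AX A[error U (error | alarm)]) = {s : every successor in {Crit, Done, Idle, Retry, Grant}} = {Crit, Retry, Req, Recv, Grant}
Crit ∈ Sat(AX A[error U (error | alarm)]) = {Crit, Retry, Req, Recv, Grant}, so the formula holds at Crit.

Yes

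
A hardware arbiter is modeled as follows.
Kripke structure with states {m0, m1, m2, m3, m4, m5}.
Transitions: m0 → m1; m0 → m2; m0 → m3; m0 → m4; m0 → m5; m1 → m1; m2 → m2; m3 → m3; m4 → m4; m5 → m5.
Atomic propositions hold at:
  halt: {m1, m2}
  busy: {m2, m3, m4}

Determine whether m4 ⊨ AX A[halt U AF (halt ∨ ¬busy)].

No

Sat(¬busy) = {m0, m1, m5}
Sat(halt ∨ ¬busy) = {m0, m1, m2, m5}
AF (halt ∨ ¬busy): least fixpoint, start Z0 = {m0, m1, m2, m5}, add states with every successor in Z. Already a fixed point.
Sat(AF (halt ∨ ¬busy)) = {m0, m1, m2, m5}
A[halt U AF (halt ∨ ¬busy)]: least fixpoint, start Z0 = Sat(AF (halt ∨ ¬busy)) = {m0, m1, m2, m5}, add states in Sat(halt) with every successor in Z. Already a fixed point.
Sat(A[halt U AF (halt ∨ ¬busy)]) = {m0, m1, m2, m5}
Sat(AX A[halt U AF (halt ∨ ¬busy)]) = {s : every successor in {m0, m1, m2, m5}} = {m1, m2, m5}
m4 ∉ Sat(AX A[halt U AF (halt ∨ ¬busy)]) = {m1, m2, m5}, so the formula does not hold at m4.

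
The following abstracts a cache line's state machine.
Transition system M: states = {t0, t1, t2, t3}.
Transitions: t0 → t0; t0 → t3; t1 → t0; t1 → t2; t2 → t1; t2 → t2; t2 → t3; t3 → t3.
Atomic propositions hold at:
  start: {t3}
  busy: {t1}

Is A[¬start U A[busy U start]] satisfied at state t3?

Yes

Sat(¬start) = {t0, t1, t2}
A[busy U start]: least fixpoint, start Z0 = Sat(start) = {t3}, add states in Sat(busy) with every successor in Z. Already a fixed point.
Sat(A[busy U start]) = {t3}
A[¬start U A[busy U start]]: least fixpoint, start Z0 = Sat(A[busy U start]) = {t3}, add states in Sat(¬start) with every successor in Z. Already a fixed point.
Sat(A[¬start U A[busy U start]]) = {t3}
t3 ∈ Sat(A[¬start U A[busy U start]]) = {t3}, so the formula holds at t3.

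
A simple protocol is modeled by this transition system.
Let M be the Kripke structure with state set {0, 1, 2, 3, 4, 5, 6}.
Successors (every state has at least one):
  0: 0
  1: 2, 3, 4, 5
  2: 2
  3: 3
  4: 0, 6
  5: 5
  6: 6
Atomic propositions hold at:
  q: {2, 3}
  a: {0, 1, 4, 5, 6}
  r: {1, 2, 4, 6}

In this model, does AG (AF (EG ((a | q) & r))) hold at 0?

Sat(a | q) = {0, 1, 2, 3, 4, 5, 6}
Sat((a | q) & r) = {1, 2, 4, 6}
EG ((a | q) & r): greatest fixpoint, start Z0 = {1, 2, 4, 6}, keep only states in Sat with some successor in Z. Already a fixed point.
Sat(EG ((a | q) & r)) = {1, 2, 4, 6}
AF (EG ((a | q) & r)): least fixpoint, start Z0 = {1, 2, 4, 6}, add states with every successor in Z. Already a fixed point.
Sat(AF (EG ((a | q) & r))) = {1, 2, 4, 6}
AG (AF (EG ((a | q) & r))): greatest fixpoint, start Z0 = {1, 2, 4, 6}, keep only states in Sat with every successor in Z. Z1 = {2, 6}; fixed.
Sat(AG (AF (EG ((a | q) & r)))) = {2, 6}
0 ∉ Sat(AG (AF (EG ((a | q) & r)))) = {2, 6}, so the formula does not hold at 0.

No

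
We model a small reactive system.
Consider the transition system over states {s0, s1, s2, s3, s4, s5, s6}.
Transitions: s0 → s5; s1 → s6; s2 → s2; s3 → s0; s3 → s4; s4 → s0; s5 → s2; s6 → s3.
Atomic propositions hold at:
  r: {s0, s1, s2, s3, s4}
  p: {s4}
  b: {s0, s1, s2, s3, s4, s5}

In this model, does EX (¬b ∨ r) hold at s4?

Sat(¬b) = {s6}
Sat(¬b ∨ r) = {s0, s1, s2, s3, s4, s6}
Sat(EX (¬b ∨ r)) = {s : some successor in {s0, s1, s2, s3, s4, s6}} = {s1, s2, s3, s4, s5, s6}
s4 ∈ Sat(EX (¬b ∨ r)) = {s1, s2, s3, s4, s5, s6}, so the formula holds at s4.

Yes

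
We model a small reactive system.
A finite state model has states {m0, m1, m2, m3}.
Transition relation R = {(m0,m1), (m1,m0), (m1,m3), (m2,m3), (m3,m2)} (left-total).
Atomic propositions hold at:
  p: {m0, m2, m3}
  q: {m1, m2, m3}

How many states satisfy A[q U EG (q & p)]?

Sat(q & p) = {m2, m3}
EG (q & p): greatest fixpoint, start Z0 = {m2, m3}, keep only states in Sat with some successor in Z. Already a fixed point.
Sat(EG (q & p)) = {m2, m3}
A[q U EG (q & p)]: least fixpoint, start Z0 = Sat(EG (q & p)) = {m2, m3}, add states in Sat(q) with every successor in Z. Already a fixed point.
Sat(A[q U EG (q & p)]) = {m2, m3}
|Sat(A[q U EG (q & p)])| = |{m2, m3}| = 2.

2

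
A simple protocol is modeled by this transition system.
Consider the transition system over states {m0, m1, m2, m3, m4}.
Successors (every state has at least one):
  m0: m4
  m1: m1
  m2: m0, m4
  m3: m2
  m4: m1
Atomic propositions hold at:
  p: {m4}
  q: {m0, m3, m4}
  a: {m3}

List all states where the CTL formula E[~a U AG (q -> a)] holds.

Sat(~a) = {m0, m1, m2, m4}
Sat(q -> a) = {m1, m2, m3}
AG (q -> a): greatest fixpoint, start Z0 = {m1, m2, m3}, keep only states in Sat with every successor in Z. Z1 = {m1, m3}; Z2 = {m1}; fixed.
Sat(AG (q -> a)) = {m1}
E[~a U AG (q -> a)]: least fixpoint, start Z0 = Sat(AG (q -> a)) = {m1}, add states in Sat(~a) with some successor in Z. Z1 = {m1, m4}; Z2 = {m0, m1, m2, m4}; fixed.
Sat(E[~a U AG (q -> a)]) = {m0, m1, m2, m4}

{m0, m1, m2, m4}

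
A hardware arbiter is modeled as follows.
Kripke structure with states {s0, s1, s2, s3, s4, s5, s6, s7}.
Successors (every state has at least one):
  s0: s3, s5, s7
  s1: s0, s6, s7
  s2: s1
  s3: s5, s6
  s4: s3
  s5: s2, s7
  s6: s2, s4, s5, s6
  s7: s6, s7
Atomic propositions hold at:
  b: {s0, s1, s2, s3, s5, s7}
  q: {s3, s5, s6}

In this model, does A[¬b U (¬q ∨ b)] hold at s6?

Sat(¬b) = {s4, s6}
Sat(¬q) = {s0, s1, s2, s4, s7}
Sat(¬q ∨ b) = {s0, s1, s2, s3, s4, s5, s7}
A[¬b U (¬q ∨ b)]: least fixpoint, start Z0 = Sat((¬q ∨ b)) = {s0, s1, s2, s3, s4, s5, s7}, add states in Sat(¬b) with every successor in Z. Already a fixed point.
Sat(A[¬b U (¬q ∨ b)]) = {s0, s1, s2, s3, s4, s5, s7}
s6 ∉ Sat(A[¬b U (¬q ∨ b)]) = {s0, s1, s2, s3, s4, s5, s7}, so the formula does not hold at s6.

No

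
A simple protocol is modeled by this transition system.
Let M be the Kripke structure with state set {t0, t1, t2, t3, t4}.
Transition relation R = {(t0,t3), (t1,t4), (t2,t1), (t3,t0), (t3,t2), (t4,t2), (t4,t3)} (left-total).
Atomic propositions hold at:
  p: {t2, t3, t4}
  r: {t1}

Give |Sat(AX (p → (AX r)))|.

2

Sat(AX r) = {s : every successor in {t1}} = {t2}
Sat(p → (AX r)) = {t0, t1, t2}
Sat(AX (p → (AX r))) = {s : every successor in {t0, t1, t2}} = {t2, t3}
|Sat(AX (p → (AX r)))| = |{t2, t3}| = 2.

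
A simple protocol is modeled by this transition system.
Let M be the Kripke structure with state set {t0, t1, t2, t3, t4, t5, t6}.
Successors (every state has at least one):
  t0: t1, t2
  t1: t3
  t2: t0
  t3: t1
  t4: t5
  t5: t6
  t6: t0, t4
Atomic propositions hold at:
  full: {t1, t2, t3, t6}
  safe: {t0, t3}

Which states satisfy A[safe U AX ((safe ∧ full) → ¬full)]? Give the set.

{t0, t2, t3, t4, t5, t6}

Sat(safe ∧ full) = {t3}
Sat(¬full) = {t0, t4, t5}
Sat((safe ∧ full) → ¬full) = {t0, t1, t2, t4, t5, t6}
Sat(AX ((safe ∧ full) → ¬full)) = {s : every successor in {t0, t1, t2, t4, t5, t6}} = {t0, t2, t3, t4, t5, t6}
A[safe U AX ((safe ∧ full) → ¬full)]: least fixpoint, start Z0 = Sat(AX ((safe ∧ full) → ¬full)) = {t0, t2, t3, t4, t5, t6}, add states in Sat(safe) with every successor in Z. Already a fixed point.
Sat(A[safe U AX ((safe ∧ full) → ¬full)]) = {t0, t2, t3, t4, t5, t6}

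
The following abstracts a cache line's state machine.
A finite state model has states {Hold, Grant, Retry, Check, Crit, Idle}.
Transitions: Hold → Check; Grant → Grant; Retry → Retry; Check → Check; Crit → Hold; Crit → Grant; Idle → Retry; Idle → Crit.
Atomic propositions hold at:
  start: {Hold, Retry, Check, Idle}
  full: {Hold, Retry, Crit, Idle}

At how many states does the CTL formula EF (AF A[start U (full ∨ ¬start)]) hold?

Sat(¬start) = {Grant, Crit}
Sat(full ∨ ¬start) = {Hold, Grant, Retry, Crit, Idle}
A[start U (full ∨ ¬start)]: least fixpoint, start Z0 = Sat((full ∨ ¬start)) = {Hold, Grant, Retry, Crit, Idle}, add states in Sat(start) with every successor in Z. Already a fixed point.
Sat(A[start U (full ∨ ¬start)]) = {Hold, Grant, Retry, Crit, Idle}
AF A[start U (full ∨ ¬start)]: least fixpoint, start Z0 = {Hold, Grant, Retry, Crit, Idle}, add states with every successor in Z. Already a fixed point.
Sat(AF A[start U (full ∨ ¬start)]) = {Hold, Grant, Retry, Crit, Idle}
EF (AF A[start U (full ∨ ¬start)]): least fixpoint, start Z0 = {Hold, Grant, Retry, Crit, Idle}, add states with some successor in Z. Already a fixed point.
Sat(EF (AF A[start U (full ∨ ¬start)])) = {Hold, Grant, Retry, Crit, Idle}
|Sat(EF (AF A[start U (full ∨ ¬start)]))| = |{Hold, Grant, Retry, Crit, Idle}| = 5.

5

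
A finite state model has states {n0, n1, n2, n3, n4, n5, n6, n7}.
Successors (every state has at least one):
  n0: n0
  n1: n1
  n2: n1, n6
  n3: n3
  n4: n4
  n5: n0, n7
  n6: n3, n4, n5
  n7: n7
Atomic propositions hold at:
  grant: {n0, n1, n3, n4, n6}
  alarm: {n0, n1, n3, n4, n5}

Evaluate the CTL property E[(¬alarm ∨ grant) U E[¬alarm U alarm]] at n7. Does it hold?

No

Sat(¬alarm) = {n2, n6, n7}
Sat(¬alarm ∨ grant) = {n0, n1, n2, n3, n4, n6, n7}
E[¬alarm U alarm]: least fixpoint, start Z0 = Sat(alarm) = {n0, n1, n3, n4, n5}, add states in Sat(¬alarm) with some successor in Z. Z1 = {n0, n1, n2, n3, n4, n5, n6}; fixed.
Sat(E[¬alarm U alarm]) = {n0, n1, n2, n3, n4, n5, n6}
E[(¬alarm ∨ grant) U E[¬alarm U alarm]]: least fixpoint, start Z0 = Sat(E[¬alarm U alarm]) = {n0, n1, n2, n3, n4, n5, n6}, add states in Sat(¬alarm ∨ grant) with some successor in Z. Already a fixed point.
Sat(E[(¬alarm ∨ grant) U E[¬alarm U alarm]]) = {n0, n1, n2, n3, n4, n5, n6}
n7 ∉ Sat(E[(¬alarm ∨ grant) U E[¬alarm U alarm]]) = {n0, n1, n2, n3, n4, n5, n6}, so the formula does not hold at n7.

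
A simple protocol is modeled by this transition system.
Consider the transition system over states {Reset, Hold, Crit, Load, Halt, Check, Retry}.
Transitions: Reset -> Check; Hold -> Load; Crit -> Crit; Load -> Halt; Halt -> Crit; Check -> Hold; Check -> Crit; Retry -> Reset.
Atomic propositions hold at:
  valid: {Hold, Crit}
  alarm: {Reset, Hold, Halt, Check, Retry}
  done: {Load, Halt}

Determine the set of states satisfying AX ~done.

{Reset, Crit, Halt, Check, Retry}

Sat(~done) = {Reset, Hold, Crit, Check, Retry}
Sat(AX ~done) = {s : every successor in {Reset, Hold, Crit, Check, Retry}} = {Reset, Crit, Halt, Check, Retry}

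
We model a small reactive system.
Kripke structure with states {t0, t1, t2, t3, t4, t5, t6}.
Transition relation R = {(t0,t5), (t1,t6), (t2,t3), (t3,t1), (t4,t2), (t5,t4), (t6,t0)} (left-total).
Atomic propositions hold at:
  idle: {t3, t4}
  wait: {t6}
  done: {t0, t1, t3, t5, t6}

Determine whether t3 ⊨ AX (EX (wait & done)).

Sat(wait & done) = {t6}
Sat(EX (wait & done)) = {s : some successor in {t6}} = {t1}
Sat(AX (EX (wait & done))) = {s : every successor in {t1}} = {t3}
t3 ∈ Sat(AX (EX (wait & done))) = {t3}, so the formula holds at t3.

Yes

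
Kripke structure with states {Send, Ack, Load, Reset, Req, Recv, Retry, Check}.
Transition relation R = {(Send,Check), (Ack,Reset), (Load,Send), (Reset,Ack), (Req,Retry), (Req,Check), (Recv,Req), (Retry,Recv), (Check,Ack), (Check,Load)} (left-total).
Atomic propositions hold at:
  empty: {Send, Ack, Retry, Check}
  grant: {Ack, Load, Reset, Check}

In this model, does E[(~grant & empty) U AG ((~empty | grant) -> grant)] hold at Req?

Sat(~grant) = {Send, Req, Recv, Retry}
Sat(~grant & empty) = {Send, Retry}
Sat(~empty) = {Load, Reset, Req, Recv}
Sat(~empty | grant) = {Ack, Load, Reset, Req, Recv, Check}
Sat((~empty | grant) -> grant) = {Send, Ack, Load, Reset, Retry, Check}
AG ((~empty | grant) -> grant): greatest fixpoint, start Z0 = {Send, Ack, Load, Reset, Retry, Check}, keep only states in Sat with every successor in Z. Z1 = {Send, Ack, Load, Reset, Check}; fixed.
Sat(AG ((~empty | grant) -> grant)) = {Send, Ack, Load, Reset, Check}
E[(~grant & empty) U AG ((~empty | grant) -> grant)]: least fixpoint, start Z0 = Sat(AG ((~empty | grant) -> grant)) = {Send, Ack, Load, Reset, Check}, add states in Sat(~grant & empty) with some successor in Z. Already a fixed point.
Sat(E[(~grant & empty) U AG ((~empty | grant) -> grant)]) = {Send, Ack, Load, Reset, Check}
Req ∉ Sat(E[(~grant & empty) U AG ((~empty | grant) -> grant)]) = {Send, Ack, Load, Reset, Check}, so the formula does not hold at Req.

No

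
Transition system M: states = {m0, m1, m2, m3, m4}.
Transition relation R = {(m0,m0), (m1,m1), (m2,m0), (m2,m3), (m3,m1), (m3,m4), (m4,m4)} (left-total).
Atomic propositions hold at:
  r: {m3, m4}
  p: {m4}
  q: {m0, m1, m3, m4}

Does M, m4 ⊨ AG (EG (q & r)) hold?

Sat(q & r) = {m3, m4}
EG (q & r): greatest fixpoint, start Z0 = {m3, m4}, keep only states in Sat with some successor in Z. Already a fixed point.
Sat(EG (q & r)) = {m3, m4}
AG (EG (q & r)): greatest fixpoint, start Z0 = {m3, m4}, keep only states in Sat with every successor in Z. Z1 = {m4}; fixed.
Sat(AG (EG (q & r))) = {m4}
m4 ∈ Sat(AG (EG (q & r))) = {m4}, so the formula holds at m4.

Yes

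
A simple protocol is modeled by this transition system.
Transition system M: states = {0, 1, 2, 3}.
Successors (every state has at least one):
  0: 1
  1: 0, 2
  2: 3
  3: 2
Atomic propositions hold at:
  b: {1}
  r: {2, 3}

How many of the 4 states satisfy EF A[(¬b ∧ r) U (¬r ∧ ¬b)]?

2

Sat(¬b) = {0, 2, 3}
Sat(¬b ∧ r) = {2, 3}
Sat(¬r) = {0, 1}
Sat(¬r ∧ ¬b) = {0}
A[(¬b ∧ r) U (¬r ∧ ¬b)]: least fixpoint, start Z0 = Sat((¬r ∧ ¬b)) = {0}, add states in Sat(¬b ∧ r) with every successor in Z. Already a fixed point.
Sat(A[(¬b ∧ r) U (¬r ∧ ¬b)]) = {0}
EF A[(¬b ∧ r) U (¬r ∧ ¬b)]: least fixpoint, start Z0 = {0}, add states with some successor in Z. Z1 = {0, 1}; fixed.
Sat(EF A[(¬b ∧ r) U (¬r ∧ ¬b)]) = {0, 1}
|Sat(EF A[(¬b ∧ r) U (¬r ∧ ¬b)])| = |{0, 1}| = 2.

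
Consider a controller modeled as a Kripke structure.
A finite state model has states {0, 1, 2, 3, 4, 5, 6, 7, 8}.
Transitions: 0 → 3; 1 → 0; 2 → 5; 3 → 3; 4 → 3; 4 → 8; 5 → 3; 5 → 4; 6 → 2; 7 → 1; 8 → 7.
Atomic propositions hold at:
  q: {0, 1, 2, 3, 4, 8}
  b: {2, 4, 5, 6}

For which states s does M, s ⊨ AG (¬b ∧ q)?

Sat(¬b) = {0, 1, 3, 7, 8}
Sat(¬b ∧ q) = {0, 1, 3, 8}
AG (¬b ∧ q): greatest fixpoint, start Z0 = {0, 1, 3, 8}, keep only states in Sat with every successor in Z. Z1 = {0, 1, 3}; fixed.
Sat(AG (¬b ∧ q)) = {0, 1, 3}

{0, 1, 3}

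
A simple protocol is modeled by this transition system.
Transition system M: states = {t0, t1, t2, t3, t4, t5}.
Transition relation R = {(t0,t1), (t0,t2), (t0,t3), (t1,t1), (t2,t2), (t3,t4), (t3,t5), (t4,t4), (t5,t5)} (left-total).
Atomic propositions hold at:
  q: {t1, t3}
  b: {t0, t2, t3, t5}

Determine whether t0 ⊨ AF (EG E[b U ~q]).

Sat(~q) = {t0, t2, t4, t5}
E[b U ~q]: least fixpoint, start Z0 = Sat(~q) = {t0, t2, t4, t5}, add states in Sat(b) with some successor in Z. Z1 = {t0, t2, t3, t4, t5}; fixed.
Sat(E[b U ~q]) = {t0, t2, t3, t4, t5}
EG E[b U ~q]: greatest fixpoint, start Z0 = {t0, t2, t3, t4, t5}, keep only states in Sat with some successor in Z. Already a fixed point.
Sat(EG E[b U ~q]) = {t0, t2, t3, t4, t5}
AF (EG E[b U ~q]): least fixpoint, start Z0 = {t0, t2, t3, t4, t5}, add states with every successor in Z. Already a fixed point.
Sat(AF (EG E[b U ~q])) = {t0, t2, t3, t4, t5}
t0 ∈ Sat(AF (EG E[b U ~q])) = {t0, t2, t3, t4, t5}, so the formula holds at t0.

Yes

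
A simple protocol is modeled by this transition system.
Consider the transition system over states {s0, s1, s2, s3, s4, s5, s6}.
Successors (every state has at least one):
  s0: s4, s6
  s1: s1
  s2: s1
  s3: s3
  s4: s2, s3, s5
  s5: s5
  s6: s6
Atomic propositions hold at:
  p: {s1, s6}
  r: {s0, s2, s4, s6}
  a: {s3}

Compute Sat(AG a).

{s3}

AG a: greatest fixpoint, start Z0 = {s3}, keep only states in Sat with every successor in Z. Already a fixed point.
Sat(AG a) = {s3}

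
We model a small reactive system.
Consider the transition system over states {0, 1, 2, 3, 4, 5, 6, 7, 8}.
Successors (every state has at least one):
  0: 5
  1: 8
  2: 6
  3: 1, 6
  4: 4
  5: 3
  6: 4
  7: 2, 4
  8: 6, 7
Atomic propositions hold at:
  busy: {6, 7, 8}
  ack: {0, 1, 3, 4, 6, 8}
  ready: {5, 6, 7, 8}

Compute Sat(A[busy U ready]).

A[busy U ready]: least fixpoint, start Z0 = Sat(ready) = {5, 6, 7, 8}, add states in Sat(busy) with every successor in Z. Already a fixed point.
Sat(A[busy U ready]) = {5, 6, 7, 8}

{5, 6, 7, 8}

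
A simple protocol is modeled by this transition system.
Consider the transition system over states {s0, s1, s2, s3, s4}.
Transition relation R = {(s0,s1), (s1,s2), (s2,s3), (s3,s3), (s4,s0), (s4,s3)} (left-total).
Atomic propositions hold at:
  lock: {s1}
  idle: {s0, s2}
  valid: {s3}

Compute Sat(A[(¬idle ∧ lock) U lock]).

Sat(¬idle) = {s1, s3, s4}
Sat(¬idle ∧ lock) = {s1}
A[(¬idle ∧ lock) U lock]: least fixpoint, start Z0 = Sat(lock) = {s1}, add states in Sat(¬idle ∧ lock) with every successor in Z. Already a fixed point.
Sat(A[(¬idle ∧ lock) U lock]) = {s1}

{s1}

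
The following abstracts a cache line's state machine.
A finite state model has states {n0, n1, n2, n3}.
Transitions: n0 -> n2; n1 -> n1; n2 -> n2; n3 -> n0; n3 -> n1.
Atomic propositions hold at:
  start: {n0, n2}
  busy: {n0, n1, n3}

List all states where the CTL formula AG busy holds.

AG busy: greatest fixpoint, start Z0 = {n0, n1, n3}, keep only states in Sat with every successor in Z. Z1 = {n1, n3}; Z2 = {n1}; fixed.
Sat(AG busy) = {n1}

{n1}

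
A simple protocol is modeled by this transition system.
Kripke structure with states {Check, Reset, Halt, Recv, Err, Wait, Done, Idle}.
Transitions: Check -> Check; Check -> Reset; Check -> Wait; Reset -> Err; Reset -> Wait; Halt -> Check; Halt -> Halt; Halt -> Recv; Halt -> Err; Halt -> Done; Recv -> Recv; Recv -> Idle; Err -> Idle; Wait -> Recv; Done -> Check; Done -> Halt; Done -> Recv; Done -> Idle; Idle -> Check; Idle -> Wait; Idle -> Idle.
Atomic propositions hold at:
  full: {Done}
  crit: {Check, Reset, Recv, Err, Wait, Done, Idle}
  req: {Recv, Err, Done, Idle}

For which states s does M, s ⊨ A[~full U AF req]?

{Reset, Recv, Err, Wait, Done, Idle}

Sat(~full) = {Check, Reset, Halt, Recv, Err, Wait, Idle}
AF req: least fixpoint, start Z0 = {Recv, Err, Done, Idle}, add states with every successor in Z. Z1 = {Recv, Err, Wait, Done, Idle}; Z2 = {Reset, Recv, Err, Wait, Done, Idle}; fixed.
Sat(AF req) = {Reset, Recv, Err, Wait, Done, Idle}
A[~full U AF req]: least fixpoint, start Z0 = Sat(AF req) = {Reset, Recv, Err, Wait, Done, Idle}, add states in Sat(~full) with every successor in Z. Already a fixed point.
Sat(A[~full U AF req]) = {Reset, Recv, Err, Wait, Done, Idle}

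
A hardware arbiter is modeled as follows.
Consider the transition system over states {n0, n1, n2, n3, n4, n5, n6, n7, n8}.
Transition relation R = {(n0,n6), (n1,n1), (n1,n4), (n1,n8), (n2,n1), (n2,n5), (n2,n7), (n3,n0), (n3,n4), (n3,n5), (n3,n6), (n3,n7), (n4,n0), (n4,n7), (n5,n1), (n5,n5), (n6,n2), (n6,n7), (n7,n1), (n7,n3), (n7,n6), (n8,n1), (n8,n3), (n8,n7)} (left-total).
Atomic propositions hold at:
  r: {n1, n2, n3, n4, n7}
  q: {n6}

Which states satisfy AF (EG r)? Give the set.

EG r: greatest fixpoint, start Z0 = {n1, n2, n3, n4, n7}, keep only states in Sat with some successor in Z. Already a fixed point.
Sat(EG r) = {n1, n2, n3, n4, n7}
AF (EG r): least fixpoint, start Z0 = {n1, n2, n3, n4, n7}, add states with every successor in Z. Z1 = {n1, n2, n3, n4, n6, n7, n8}; Z2 = {n0, n1, n2, n3, n4, n6, n7, n8}; fixed.
Sat(AF (EG r)) = {n0, n1, n2, n3, n4, n6, n7, n8}

{n0, n1, n2, n3, n4, n6, n7, n8}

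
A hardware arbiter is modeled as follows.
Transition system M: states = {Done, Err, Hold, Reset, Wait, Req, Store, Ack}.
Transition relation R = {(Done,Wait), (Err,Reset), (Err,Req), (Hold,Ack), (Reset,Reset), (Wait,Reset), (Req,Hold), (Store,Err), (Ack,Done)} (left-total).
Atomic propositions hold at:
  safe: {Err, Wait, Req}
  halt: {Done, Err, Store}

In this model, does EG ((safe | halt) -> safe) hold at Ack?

No

Sat(safe | halt) = {Done, Err, Wait, Req, Store}
Sat((safe | halt) -> safe) = {Err, Hold, Reset, Wait, Req, Ack}
EG ((safe | halt) -> safe): greatest fixpoint, start Z0 = {Err, Hold, Reset, Wait, Req, Ack}, keep only states in Sat with some successor in Z. Z1 = {Err, Hold, Reset, Wait, Req}; Z2 = {Err, Reset, Wait, Req}; Z3 = {Err, Reset, Wait}; fixed.
Sat(EG ((safe | halt) -> safe)) = {Err, Reset, Wait}
Ack ∉ Sat(EG ((safe | halt) -> safe)) = {Err, Reset, Wait}, so the formula does not hold at Ack.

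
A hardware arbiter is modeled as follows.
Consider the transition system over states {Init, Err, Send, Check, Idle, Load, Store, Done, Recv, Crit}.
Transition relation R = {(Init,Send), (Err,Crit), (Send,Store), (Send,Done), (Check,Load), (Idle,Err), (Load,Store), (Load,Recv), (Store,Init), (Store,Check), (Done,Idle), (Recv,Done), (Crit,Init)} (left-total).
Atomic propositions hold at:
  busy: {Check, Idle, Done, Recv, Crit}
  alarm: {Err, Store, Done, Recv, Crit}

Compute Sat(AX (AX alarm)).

Sat(AX alarm) = {s : every successor in {Err, Store, Done, Recv, Crit}} = {Err, Send, Idle, Load, Recv}
Sat(AX (AX alarm)) = {s : every successor in {Err, Send, Idle, Load, Recv}} = {Init, Check, Idle, Done}

{Init, Check, Idle, Done}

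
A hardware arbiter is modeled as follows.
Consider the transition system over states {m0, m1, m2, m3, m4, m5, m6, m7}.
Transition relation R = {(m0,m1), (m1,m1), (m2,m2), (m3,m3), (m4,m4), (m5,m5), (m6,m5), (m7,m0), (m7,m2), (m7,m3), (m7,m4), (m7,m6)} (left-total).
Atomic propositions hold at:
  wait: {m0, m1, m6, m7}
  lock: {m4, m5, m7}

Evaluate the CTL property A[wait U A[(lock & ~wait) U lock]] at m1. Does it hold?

No

Sat(~wait) = {m2, m3, m4, m5}
Sat(lock & ~wait) = {m4, m5}
A[(lock & ~wait) U lock]: least fixpoint, start Z0 = Sat(lock) = {m4, m5, m7}, add states in Sat(lock & ~wait) with every successor in Z. Already a fixed point.
Sat(A[(lock & ~wait) U lock]) = {m4, m5, m7}
A[wait U A[(lock & ~wait) U lock]]: least fixpoint, start Z0 = Sat(A[(lock & ~wait) U lock]) = {m4, m5, m7}, add states in Sat(wait) with every successor in Z. Z1 = {m4, m5, m6, m7}; fixed.
Sat(A[wait U A[(lock & ~wait) U lock]]) = {m4, m5, m6, m7}
m1 ∉ Sat(A[wait U A[(lock & ~wait) U lock]]) = {m4, m5, m6, m7}, so the formula does not hold at m1.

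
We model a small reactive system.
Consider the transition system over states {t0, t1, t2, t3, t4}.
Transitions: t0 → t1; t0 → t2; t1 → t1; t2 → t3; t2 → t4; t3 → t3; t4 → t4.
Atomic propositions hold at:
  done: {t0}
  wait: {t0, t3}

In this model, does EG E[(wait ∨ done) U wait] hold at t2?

Sat(wait ∨ done) = {t0, t3}
E[(wait ∨ done) U wait]: least fixpoint, start Z0 = Sat(wait) = {t0, t3}, add states in Sat(wait ∨ done) with some successor in Z. Already a fixed point.
Sat(E[(wait ∨ done) U wait]) = {t0, t3}
EG E[(wait ∨ done) U wait]: greatest fixpoint, start Z0 = {t0, t3}, keep only states in Sat with some successor in Z. Z1 = {t3}; fixed.
Sat(EG E[(wait ∨ done) U wait]) = {t3}
t2 ∉ Sat(EG E[(wait ∨ done) U wait]) = {t3}, so the formula does not hold at t2.

No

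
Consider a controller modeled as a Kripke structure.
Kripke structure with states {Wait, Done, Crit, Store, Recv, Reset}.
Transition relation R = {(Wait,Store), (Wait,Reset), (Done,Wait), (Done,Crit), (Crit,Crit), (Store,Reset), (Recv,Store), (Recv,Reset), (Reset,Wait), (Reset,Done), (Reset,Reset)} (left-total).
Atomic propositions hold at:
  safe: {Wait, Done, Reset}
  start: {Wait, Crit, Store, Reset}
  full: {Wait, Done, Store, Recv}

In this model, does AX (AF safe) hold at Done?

AF safe: least fixpoint, start Z0 = {Wait, Done, Reset}, add states with every successor in Z. Z1 = {Wait, Done, Store, Reset}; Z2 = {Wait, Done, Store, Recv, Reset}; fixed.
Sat(AF safe) = {Wait, Done, Store, Recv, Reset}
Sat(AX (AF safe)) = {s : every successor in {Wait, Done, Store, Recv, Reset}} = {Wait, Store, Recv, Reset}
Done ∉ Sat(AX (AF safe)) = {Wait, Store, Recv, Reset}, so the formula does not hold at Done.

No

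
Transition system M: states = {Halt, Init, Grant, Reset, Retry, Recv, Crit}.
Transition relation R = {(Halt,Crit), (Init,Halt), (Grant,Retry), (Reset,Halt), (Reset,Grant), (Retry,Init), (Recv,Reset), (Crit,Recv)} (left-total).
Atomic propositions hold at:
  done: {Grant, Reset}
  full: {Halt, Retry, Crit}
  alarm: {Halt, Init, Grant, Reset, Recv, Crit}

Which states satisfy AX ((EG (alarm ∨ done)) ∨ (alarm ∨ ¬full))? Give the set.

Sat(alarm ∨ done) = {Halt, Init, Grant, Reset, Recv, Crit}
EG (alarm ∨ done): greatest fixpoint, start Z0 = {Halt, Init, Grant, Reset, Recv, Crit}, keep only states in Sat with some successor in Z. Z1 = {Halt, Init, Reset, Recv, Crit}; fixed.
Sat(EG (alarm ∨ done)) = {Halt, Init, Reset, Recv, Crit}
Sat(¬full) = {Init, Grant, Reset, Recv}
Sat(alarm ∨ ¬full) = {Halt, Init, Grant, Reset, Recv, Crit}
Sat((EG (alarm ∨ done)) ∨ (alarm ∨ ¬full)) = {Halt, Init, Grant, Reset, Recv, Crit}
Sat(AX ((EG (alarm ∨ done)) ∨ (alarm ∨ ¬full))) = {s : every successor in {Halt, Init, Grant, Reset, Recv, Crit}} = {Halt, Init, Reset, Retry, Recv, Crit}

{Halt, Init, Reset, Retry, Recv, Crit}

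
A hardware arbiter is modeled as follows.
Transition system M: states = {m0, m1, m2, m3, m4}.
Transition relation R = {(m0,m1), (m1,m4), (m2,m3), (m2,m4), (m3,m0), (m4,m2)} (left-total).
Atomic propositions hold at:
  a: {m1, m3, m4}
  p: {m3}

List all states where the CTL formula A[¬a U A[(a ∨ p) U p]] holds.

{m3}

Sat(¬a) = {m0, m2}
Sat(a ∨ p) = {m1, m3, m4}
A[(a ∨ p) U p]: least fixpoint, start Z0 = Sat(p) = {m3}, add states in Sat(a ∨ p) with every successor in Z. Already a fixed point.
Sat(A[(a ∨ p) U p]) = {m3}
A[¬a U A[(a ∨ p) U p]]: least fixpoint, start Z0 = Sat(A[(a ∨ p) U p]) = {m3}, add states in Sat(¬a) with every successor in Z. Already a fixed point.
Sat(A[¬a U A[(a ∨ p) U p]]) = {m3}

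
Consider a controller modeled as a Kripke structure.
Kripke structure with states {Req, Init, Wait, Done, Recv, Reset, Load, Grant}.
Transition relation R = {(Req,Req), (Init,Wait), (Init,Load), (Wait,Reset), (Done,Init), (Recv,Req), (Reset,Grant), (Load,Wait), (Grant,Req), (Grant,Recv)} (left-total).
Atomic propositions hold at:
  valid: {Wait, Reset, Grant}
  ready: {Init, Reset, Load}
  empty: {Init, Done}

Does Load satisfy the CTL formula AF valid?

AF valid: least fixpoint, start Z0 = {Wait, Reset, Grant}, add states with every successor in Z. Z1 = {Wait, Reset, Load, Grant}; Z2 = {Init, Wait, Reset, Load, Grant}; Z3 = {Init, Wait, Done, Reset, Load, Grant}; fixed.
Sat(AF valid) = {Init, Wait, Done, Reset, Load, Grant}
Load ∈ Sat(AF valid) = {Init, Wait, Done, Reset, Load, Grant}, so the formula holds at Load.

Yes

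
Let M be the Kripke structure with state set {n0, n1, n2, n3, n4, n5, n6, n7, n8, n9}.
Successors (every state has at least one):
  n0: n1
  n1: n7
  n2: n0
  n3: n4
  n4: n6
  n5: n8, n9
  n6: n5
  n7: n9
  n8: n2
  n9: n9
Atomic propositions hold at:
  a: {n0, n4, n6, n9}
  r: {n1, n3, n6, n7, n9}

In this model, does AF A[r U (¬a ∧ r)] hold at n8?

Yes

Sat(¬a) = {n1, n2, n3, n5, n7, n8}
Sat(¬a ∧ r) = {n1, n3, n7}
A[r U (¬a ∧ r)]: least fixpoint, start Z0 = Sat((¬a ∧ r)) = {n1, n3, n7}, add states in Sat(r) with every successor in Z. Already a fixed point.
Sat(A[r U (¬a ∧ r)]) = {n1, n3, n7}
AF A[r U (¬a ∧ r)]: least fixpoint, start Z0 = {n1, n3, n7}, add states with every successor in Z. Z1 = {n0, n1, n3, n7}; Z2 = {n0, n1, n2, n3, n7}; Z3 = {n0, n1, n2, n3, n7, n8}; fixed.
Sat(AF A[r U (¬a ∧ r)]) = {n0, n1, n2, n3, n7, n8}
n8 ∈ Sat(AF A[r U (¬a ∧ r)]) = {n0, n1, n2, n3, n7, n8}, so the formula holds at n8.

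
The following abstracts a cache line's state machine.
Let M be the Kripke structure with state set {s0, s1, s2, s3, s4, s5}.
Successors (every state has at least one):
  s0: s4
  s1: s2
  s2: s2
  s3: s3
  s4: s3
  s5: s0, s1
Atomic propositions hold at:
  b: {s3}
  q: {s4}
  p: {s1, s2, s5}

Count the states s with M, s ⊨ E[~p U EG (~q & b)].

Sat(~p) = {s0, s3, s4}
Sat(~q) = {s0, s1, s2, s3, s5}
Sat(~q & b) = {s3}
EG (~q & b): greatest fixpoint, start Z0 = {s3}, keep only states in Sat with some successor in Z. Already a fixed point.
Sat(EG (~q & b)) = {s3}
E[~p U EG (~q & b)]: least fixpoint, start Z0 = Sat(EG (~q & b)) = {s3}, add states in Sat(~p) with some successor in Z. Z1 = {s3, s4}; Z2 = {s0, s3, s4}; fixed.
Sat(E[~p U EG (~q & b)]) = {s0, s3, s4}
|Sat(E[~p U EG (~q & b)])| = |{s0, s3, s4}| = 3.

3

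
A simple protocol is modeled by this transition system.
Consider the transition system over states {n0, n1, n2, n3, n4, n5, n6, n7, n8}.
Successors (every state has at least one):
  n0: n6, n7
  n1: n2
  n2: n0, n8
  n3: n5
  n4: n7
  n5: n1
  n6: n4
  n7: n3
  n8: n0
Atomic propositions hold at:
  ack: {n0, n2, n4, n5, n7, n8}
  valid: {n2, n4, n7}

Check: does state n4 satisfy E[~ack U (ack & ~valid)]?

Sat(~ack) = {n1, n3, n6}
Sat(~valid) = {n0, n1, n3, n5, n6, n8}
Sat(ack & ~valid) = {n0, n5, n8}
E[~ack U (ack & ~valid)]: least fixpoint, start Z0 = Sat((ack & ~valid)) = {n0, n5, n8}, add states in Sat(~ack) with some successor in Z. Z1 = {n0, n3, n5, n8}; fixed.
Sat(E[~ack U (ack & ~valid)]) = {n0, n3, n5, n8}
n4 ∉ Sat(E[~ack U (ack & ~valid)]) = {n0, n3, n5, n8}, so the formula does not hold at n4.

No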